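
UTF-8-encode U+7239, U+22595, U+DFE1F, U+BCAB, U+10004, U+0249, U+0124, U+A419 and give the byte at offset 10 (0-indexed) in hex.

0x9F

U+7239 → 3-byte form E7 88 B9 at offsets 0–2.
U+22595 → 4-byte form F0 A2 96 95 at offsets 3–6.
U+DFE1F → 4-byte form F3 9F B8 9F at offsets 7–10.
Offset 10 falls in char 3's range; it's byte 4 of F3 9F B8 9F = 0x9F.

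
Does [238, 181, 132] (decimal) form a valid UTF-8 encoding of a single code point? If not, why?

valid

Leading byte 0xEE = 11101110 → 3-byte form.
Continuation bytes 0xB5=10110101, 0x84=10000100 all match 10xxxxxx.
Decoded value 0xED44 is ≥ 0x800 (shortest form) and not a surrogate.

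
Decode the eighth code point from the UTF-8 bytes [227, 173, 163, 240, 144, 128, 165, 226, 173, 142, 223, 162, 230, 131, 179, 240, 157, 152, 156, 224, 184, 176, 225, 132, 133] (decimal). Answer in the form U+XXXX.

Offset 0: leading byte 0xE3 = 11100011 → 3-byte char #1 = E3 AD A3.
Offset 3: leading byte 0xF0 = 11110000 → 4-byte char #2 = F0 90 80 A5.
Offset 7: leading byte 0xE2 = 11100010 → 3-byte char #3 = E2 AD 8E.
Offset 10: leading byte 0xDF = 11011111 → 2-byte char #4 = DF A2.
Offset 12: leading byte 0xE6 = 11100110 → 3-byte char #5 = E6 83 B3.
Offset 15: leading byte 0xF0 = 11110000 → 4-byte char #6 = F0 9D 98 9C.
Offset 19: leading byte 0xE0 = 11100000 → 3-byte char #7 = E0 B8 B0.
Offset 22: leading byte 0xE1 = 11100001 → 3-byte char #8 = E1 84 85.
Leading byte 0xE1 = 11100001 matches 1110xxxx → 3-byte sequence.
Byte 1: 0xE1 = 11100001, payload 0001 (4 bits).
Byte 2: 0x84 = 10000100 (10xxxxxx ✓), payload 000100.
Byte 3: 0x85 = 10000101 (10xxxxxx ✓), payload 000101.
Concatenate: 0001000100000101 = 0x1105 (16 bits → U+1105).

U+1105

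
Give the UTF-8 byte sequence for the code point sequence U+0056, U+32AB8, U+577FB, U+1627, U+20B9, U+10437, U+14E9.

U+0056: 1-byte form → 56.
U+32AB8: 4-byte form → F0 B2 AA B8.
U+577FB: 4-byte form → F1 97 9F BB.
U+1627: 3-byte form → E1 98 A7.
U+20B9: 3-byte form → E2 82 B9.
U+10437: 4-byte form → F0 90 90 B7.
U+14E9: 3-byte form → E1 93 A9.
Concatenated (22 bytes): 56 F0 B2 AA B8 F1 97 9F BB E1 98 A7 E2 82 B9 F0 90 90 B7 E1 93 A9.

56 F0 B2 AA B8 F1 97 9F BB E1 98 A7 E2 82 B9 F0 90 90 B7 E1 93 A9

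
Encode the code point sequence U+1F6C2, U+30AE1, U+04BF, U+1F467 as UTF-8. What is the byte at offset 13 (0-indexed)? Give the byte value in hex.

U+1F6C2 → 4-byte form F0 9F 9B 82 at offsets 0–3.
U+30AE1 → 4-byte form F0 B0 AB A1 at offsets 4–7.
U+04BF → 2-byte form D2 BF at offsets 8–9.
U+1F467 → 4-byte form F0 9F 91 A7 at offsets 10–13.
Offset 13 falls in char 4's range; it's byte 4 of F0 9F 91 A7 = 0xA7.

0xA7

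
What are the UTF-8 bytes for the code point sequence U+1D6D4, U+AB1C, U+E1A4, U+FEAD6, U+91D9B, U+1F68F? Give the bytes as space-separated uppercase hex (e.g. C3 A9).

U+1D6D4: 4-byte form → F0 9D 9B 94.
U+AB1C: 3-byte form → EA AC 9C.
U+E1A4: 3-byte form → EE 86 A4.
U+FEAD6: 4-byte form → F3 BE AB 96.
U+91D9B: 4-byte form → F2 91 B6 9B.
U+1F68F: 4-byte form → F0 9F 9A 8F.
Concatenated (22 bytes): F0 9D 9B 94 EA AC 9C EE 86 A4 F3 BE AB 96 F2 91 B6 9B F0 9F 9A 8F.

F0 9D 9B 94 EA AC 9C EE 86 A4 F3 BE AB 96 F2 91 B6 9B F0 9F 9A 8F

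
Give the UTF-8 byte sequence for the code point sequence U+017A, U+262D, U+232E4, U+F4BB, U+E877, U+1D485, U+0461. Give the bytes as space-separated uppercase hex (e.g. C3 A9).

U+017A: 2-byte form → C5 BA.
U+262D: 3-byte form → E2 98 AD.
U+232E4: 4-byte form → F0 A3 8B A4.
U+F4BB: 3-byte form → EF 92 BB.
U+E877: 3-byte form → EE A1 B7.
U+1D485: 4-byte form → F0 9D 92 85.
U+0461: 2-byte form → D1 A1.
Concatenated (21 bytes): C5 BA E2 98 AD F0 A3 8B A4 EF 92 BB EE A1 B7 F0 9D 92 85 D1 A1.

C5 BA E2 98 AD F0 A3 8B A4 EF 92 BB EE A1 B7 F0 9D 92 85 D1 A1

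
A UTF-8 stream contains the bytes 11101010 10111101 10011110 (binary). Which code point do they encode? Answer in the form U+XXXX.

U+AF5E

Leading byte 0xEA = 11101010 matches 1110xxxx → 3-byte sequence.
Byte 1: 0xEA = 11101010, payload 1010 (4 bits).
Byte 2: 0xBD = 10111101 (10xxxxxx ✓), payload 111101.
Byte 3: 0x9E = 10011110 (10xxxxxx ✓), payload 011110.
Concatenate: 1010111101011110 = 0xAF5E (16 bits → U+AF5E).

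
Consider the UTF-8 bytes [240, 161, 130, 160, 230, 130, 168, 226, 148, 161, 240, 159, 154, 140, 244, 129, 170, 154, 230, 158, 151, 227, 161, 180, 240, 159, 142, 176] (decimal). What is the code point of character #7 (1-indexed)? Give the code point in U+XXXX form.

Offset 0: leading byte 0xF0 = 11110000 → 4-byte char #1 = F0 A1 82 A0.
Offset 4: leading byte 0xE6 = 11100110 → 3-byte char #2 = E6 82 A8.
Offset 7: leading byte 0xE2 = 11100010 → 3-byte char #3 = E2 94 A1.
Offset 10: leading byte 0xF0 = 11110000 → 4-byte char #4 = F0 9F 9A 8C.
Offset 14: leading byte 0xF4 = 11110100 → 4-byte char #5 = F4 81 AA 9A.
Offset 18: leading byte 0xE6 = 11100110 → 3-byte char #6 = E6 9E 97.
Offset 21: leading byte 0xE3 = 11100011 → 3-byte char #7 = E3 A1 B4.
Leading byte 0xE3 = 11100011 matches 1110xxxx → 3-byte sequence.
Byte 1: 0xE3 = 11100011, payload 0011 (4 bits).
Byte 2: 0xA1 = 10100001 (10xxxxxx ✓), payload 100001.
Byte 3: 0xB4 = 10110100 (10xxxxxx ✓), payload 110100.
Concatenate: 0011100001110100 = 0x3874 (16 bits → U+3874).

U+3874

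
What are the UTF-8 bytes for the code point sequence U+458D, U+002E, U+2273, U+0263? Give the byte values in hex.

U+458D: 3-byte form → E4 96 8D.
U+002E: 1-byte form → 2E.
U+2273: 3-byte form → E2 89 B3.
U+0263: 2-byte form → C9 A3.
Concatenated (9 bytes): E4 96 8D 2E E2 89 B3 C9 A3.

E4 96 8D 2E E2 89 B3 C9 A3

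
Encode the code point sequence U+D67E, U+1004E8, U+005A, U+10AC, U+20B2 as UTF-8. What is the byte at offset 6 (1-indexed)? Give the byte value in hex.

1-indexed offset 6 is 0-indexed offset 5.
U+D67E → 3-byte form ED 99 BE at offsets 0–2.
U+1004E8 → 4-byte form F4 80 93 A8 at offsets 3–6.
Offset 5 falls in char 2's range; it's byte 3 of F4 80 93 A8 = 0x93.

0x93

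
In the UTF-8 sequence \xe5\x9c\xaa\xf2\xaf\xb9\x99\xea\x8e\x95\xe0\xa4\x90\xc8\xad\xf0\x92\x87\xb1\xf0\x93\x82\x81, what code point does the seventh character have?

U+13081

Offset 0: leading byte 0xE5 = 11100101 → 3-byte char #1 = E5 9C AA.
Offset 3: leading byte 0xF2 = 11110010 → 4-byte char #2 = F2 AF B9 99.
Offset 7: leading byte 0xEA = 11101010 → 3-byte char #3 = EA 8E 95.
Offset 10: leading byte 0xE0 = 11100000 → 3-byte char #4 = E0 A4 90.
Offset 13: leading byte 0xC8 = 11001000 → 2-byte char #5 = C8 AD.
Offset 15: leading byte 0xF0 = 11110000 → 4-byte char #6 = F0 92 87 B1.
Offset 19: leading byte 0xF0 = 11110000 → 4-byte char #7 = F0 93 82 81.
Leading byte 0xF0 = 11110000 matches 11110xxx → 4-byte sequence.
Byte 1: 0xF0 = 11110000, payload 000 (3 bits).
Byte 2: 0x93 = 10010011 (10xxxxxx ✓), payload 010011.
Byte 3: 0x82 = 10000010 (10xxxxxx ✓), payload 000010.
Byte 4: 0x81 = 10000001 (10xxxxxx ✓), payload 000001.
Concatenate: 000010011000010000001 = 0x13081 (21 bits → U+13081).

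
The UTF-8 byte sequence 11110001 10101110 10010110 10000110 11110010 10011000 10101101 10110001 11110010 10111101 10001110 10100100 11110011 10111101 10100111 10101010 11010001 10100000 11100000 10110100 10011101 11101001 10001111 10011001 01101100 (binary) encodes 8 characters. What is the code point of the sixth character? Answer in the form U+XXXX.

U+0D1D

Offset 0: leading byte 0xF1 = 11110001 → 4-byte char #1 = F1 AE 96 86.
Offset 4: leading byte 0xF2 = 11110010 → 4-byte char #2 = F2 98 AD B1.
Offset 8: leading byte 0xF2 = 11110010 → 4-byte char #3 = F2 BD 8E A4.
Offset 12: leading byte 0xF3 = 11110011 → 4-byte char #4 = F3 BD A7 AA.
Offset 16: leading byte 0xD1 = 11010001 → 2-byte char #5 = D1 A0.
Offset 18: leading byte 0xE0 = 11100000 → 3-byte char #6 = E0 B4 9D.
Leading byte 0xE0 = 11100000 matches 1110xxxx → 3-byte sequence.
Byte 1: 0xE0 = 11100000, payload 0000 (4 bits).
Byte 2: 0xB4 = 10110100 (10xxxxxx ✓), payload 110100.
Byte 3: 0x9D = 10011101 (10xxxxxx ✓), payload 011101.
Concatenate: 0000110100011101 = 0xD1D (16 bits → U+0D1D).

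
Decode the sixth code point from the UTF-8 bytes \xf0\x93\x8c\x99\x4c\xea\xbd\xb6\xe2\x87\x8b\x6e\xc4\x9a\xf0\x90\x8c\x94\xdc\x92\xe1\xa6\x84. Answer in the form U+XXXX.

Offset 0: leading byte 0xF0 = 11110000 → 4-byte char #1 = F0 93 8C 99.
Offset 4: leading byte 0x4C = 01001100 → 1-byte char #2 = 4C.
Offset 5: leading byte 0xEA = 11101010 → 3-byte char #3 = EA BD B6.
Offset 8: leading byte 0xE2 = 11100010 → 3-byte char #4 = E2 87 8B.
Offset 11: leading byte 0x6E = 01101110 → 1-byte char #5 = 6E.
Offset 12: leading byte 0xC4 = 11000100 → 2-byte char #6 = C4 9A.
Leading byte 0xC4 = 11000100 matches 110xxxxx → 2-byte sequence.
Byte 1: 0xC4 = 11000100, payload 00100 (5 bits).
Byte 2: 0x9A = 10011010 (10xxxxxx ✓), payload 011010.
Concatenate: 00100011010 = 0x11A (11 bits → U+011A).

U+011A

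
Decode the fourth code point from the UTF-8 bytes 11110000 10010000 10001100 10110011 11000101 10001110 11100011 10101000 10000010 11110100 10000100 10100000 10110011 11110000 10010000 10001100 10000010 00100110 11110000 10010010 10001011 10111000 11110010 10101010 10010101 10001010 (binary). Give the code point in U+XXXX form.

Offset 0: leading byte 0xF0 = 11110000 → 4-byte char #1 = F0 90 8C B3.
Offset 4: leading byte 0xC5 = 11000101 → 2-byte char #2 = C5 8E.
Offset 6: leading byte 0xE3 = 11100011 → 3-byte char #3 = E3 A8 82.
Offset 9: leading byte 0xF4 = 11110100 → 4-byte char #4 = F4 84 A0 B3.
Leading byte 0xF4 = 11110100 matches 11110xxx → 4-byte sequence.
Byte 1: 0xF4 = 11110100, payload 100 (3 bits).
Byte 2: 0x84 = 10000100 (10xxxxxx ✓), payload 000100.
Byte 3: 0xA0 = 10100000 (10xxxxxx ✓), payload 100000.
Byte 4: 0xB3 = 10110011 (10xxxxxx ✓), payload 110011.
Concatenate: 100000100100000110011 = 0x104833 (21 bits → U+104833).

U+104833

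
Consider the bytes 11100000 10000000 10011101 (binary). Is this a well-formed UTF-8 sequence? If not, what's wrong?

invalid (overlong encoding)

Leading byte 0xE0 = 11100000 → 3-byte form.
Continuation bytes all match 10xxxxxx. Payload decodes to 0x1D.
But 0x1D < 0x800, the minimum for a 3-byte sequence — this is an overlong encoding.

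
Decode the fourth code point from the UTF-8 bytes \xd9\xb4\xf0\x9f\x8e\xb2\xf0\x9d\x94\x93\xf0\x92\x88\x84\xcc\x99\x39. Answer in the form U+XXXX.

Offset 0: leading byte 0xD9 = 11011001 → 2-byte char #1 = D9 B4.
Offset 2: leading byte 0xF0 = 11110000 → 4-byte char #2 = F0 9F 8E B2.
Offset 6: leading byte 0xF0 = 11110000 → 4-byte char #3 = F0 9D 94 93.
Offset 10: leading byte 0xF0 = 11110000 → 4-byte char #4 = F0 92 88 84.
Leading byte 0xF0 = 11110000 matches 11110xxx → 4-byte sequence.
Byte 1: 0xF0 = 11110000, payload 000 (3 bits).
Byte 2: 0x92 = 10010010 (10xxxxxx ✓), payload 010010.
Byte 3: 0x88 = 10001000 (10xxxxxx ✓), payload 001000.
Byte 4: 0x84 = 10000100 (10xxxxxx ✓), payload 000100.
Concatenate: 000010010001000000100 = 0x12204 (21 bits → U+12204).

U+12204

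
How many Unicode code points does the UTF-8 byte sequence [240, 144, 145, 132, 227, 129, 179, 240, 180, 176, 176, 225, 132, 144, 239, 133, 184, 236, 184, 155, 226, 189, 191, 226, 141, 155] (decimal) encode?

8

Byte at offset 0: 0xF0 = 11110000 → 4-byte char (#1). Advance 4.
Byte at offset 4: 0xE3 = 11100011 → 3-byte char (#2). Advance 3.
Byte at offset 7: 0xF0 = 11110000 → 4-byte char (#3). Advance 4.
Byte at offset 11: 0xE1 = 11100001 → 3-byte char (#4). Advance 3.
Byte at offset 14: 0xEF = 11101111 → 3-byte char (#5). Advance 3.
Byte at offset 17: 0xEC = 11101100 → 3-byte char (#6). Advance 3.
Byte at offset 20: 0xE2 = 11100010 → 3-byte char (#7). Advance 3.
Byte at offset 23: 0xE2 = 11100010 → 3-byte char (#8). Advance 3.
Reached end at offset 26 after 8 code points.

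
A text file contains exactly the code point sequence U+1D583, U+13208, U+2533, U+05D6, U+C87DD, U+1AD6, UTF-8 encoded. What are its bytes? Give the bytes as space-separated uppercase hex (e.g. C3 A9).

U+1D583: 4-byte form → F0 9D 96 83.
U+13208: 4-byte form → F0 93 88 88.
U+2533: 3-byte form → E2 94 B3.
U+05D6: 2-byte form → D7 96.
U+C87DD: 4-byte form → F3 88 9F 9D.
U+1AD6: 3-byte form → E1 AB 96.
Concatenated (20 bytes): F0 9D 96 83 F0 93 88 88 E2 94 B3 D7 96 F3 88 9F 9D E1 AB 96.

F0 9D 96 83 F0 93 88 88 E2 94 B3 D7 96 F3 88 9F 9D E1 AB 96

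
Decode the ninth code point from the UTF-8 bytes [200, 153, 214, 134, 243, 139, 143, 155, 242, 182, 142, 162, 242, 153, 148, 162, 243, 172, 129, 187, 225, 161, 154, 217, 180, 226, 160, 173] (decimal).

U+282D

Offset 0: leading byte 0xC8 = 11001000 → 2-byte char #1 = C8 99.
Offset 2: leading byte 0xD6 = 11010110 → 2-byte char #2 = D6 86.
Offset 4: leading byte 0xF3 = 11110011 → 4-byte char #3 = F3 8B 8F 9B.
Offset 8: leading byte 0xF2 = 11110010 → 4-byte char #4 = F2 B6 8E A2.
Offset 12: leading byte 0xF2 = 11110010 → 4-byte char #5 = F2 99 94 A2.
Offset 16: leading byte 0xF3 = 11110011 → 4-byte char #6 = F3 AC 81 BB.
Offset 20: leading byte 0xE1 = 11100001 → 3-byte char #7 = E1 A1 9A.
Offset 23: leading byte 0xD9 = 11011001 → 2-byte char #8 = D9 B4.
Offset 25: leading byte 0xE2 = 11100010 → 3-byte char #9 = E2 A0 AD.
Leading byte 0xE2 = 11100010 matches 1110xxxx → 3-byte sequence.
Byte 1: 0xE2 = 11100010, payload 0010 (4 bits).
Byte 2: 0xA0 = 10100000 (10xxxxxx ✓), payload 100000.
Byte 3: 0xAD = 10101101 (10xxxxxx ✓), payload 101101.
Concatenate: 0010100000101101 = 0x282D (16 bits → U+282D).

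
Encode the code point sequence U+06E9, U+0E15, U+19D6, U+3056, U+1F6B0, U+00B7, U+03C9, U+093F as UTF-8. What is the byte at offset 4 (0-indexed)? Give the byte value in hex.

0x95

U+06E9 → 2-byte form DB A9 at offsets 0–1.
U+0E15 → 3-byte form E0 B8 95 at offsets 2–4.
Offset 4 falls in char 2's range; it's byte 3 of E0 B8 95 = 0x95.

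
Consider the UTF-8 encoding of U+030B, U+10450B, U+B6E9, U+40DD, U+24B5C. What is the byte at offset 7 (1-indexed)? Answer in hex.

0xEB

1-indexed offset 7 is 0-indexed offset 6.
U+030B → 2-byte form CC 8B at offsets 0–1.
U+10450B → 4-byte form F4 84 94 8B at offsets 2–5.
U+B6E9 → 3-byte form EB 9B A9 at offsets 6–8.
Offset 6 falls in char 3's range; it's byte 1 of EB 9B A9 = 0xEB.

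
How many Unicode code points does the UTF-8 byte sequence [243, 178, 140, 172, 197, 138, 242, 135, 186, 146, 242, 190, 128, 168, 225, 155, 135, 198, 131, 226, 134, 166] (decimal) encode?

Byte at offset 0: 0xF3 = 11110011 → 4-byte char (#1). Advance 4.
Byte at offset 4: 0xC5 = 11000101 → 2-byte char (#2). Advance 2.
Byte at offset 6: 0xF2 = 11110010 → 4-byte char (#3). Advance 4.
Byte at offset 10: 0xF2 = 11110010 → 4-byte char (#4). Advance 4.
Byte at offset 14: 0xE1 = 11100001 → 3-byte char (#5). Advance 3.
Byte at offset 17: 0xC6 = 11000110 → 2-byte char (#6). Advance 2.
Byte at offset 19: 0xE2 = 11100010 → 3-byte char (#7). Advance 3.
Reached end at offset 22 after 7 code points.

7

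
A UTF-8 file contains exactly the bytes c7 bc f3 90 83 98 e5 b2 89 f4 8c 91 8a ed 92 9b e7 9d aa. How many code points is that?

6

Byte at offset 0: 0xC7 = 11000111 → 2-byte char (#1). Advance 2.
Byte at offset 2: 0xF3 = 11110011 → 4-byte char (#2). Advance 4.
Byte at offset 6: 0xE5 = 11100101 → 3-byte char (#3). Advance 3.
Byte at offset 9: 0xF4 = 11110100 → 4-byte char (#4). Advance 4.
Byte at offset 13: 0xED = 11101101 → 3-byte char (#5). Advance 3.
Byte at offset 16: 0xE7 = 11100111 → 3-byte char (#6). Advance 3.
Reached end at offset 19 after 6 code points.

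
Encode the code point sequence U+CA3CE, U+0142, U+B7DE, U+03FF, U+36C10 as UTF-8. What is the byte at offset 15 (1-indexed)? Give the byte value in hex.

0x90

1-indexed offset 15 is 0-indexed offset 14.
U+CA3CE → 4-byte form F3 8A 8F 8E at offsets 0–3.
U+0142 → 2-byte form C5 82 at offsets 4–5.
U+B7DE → 3-byte form EB 9F 9E at offsets 6–8.
U+03FF → 2-byte form CF BF at offsets 9–10.
U+36C10 → 4-byte form F0 B6 B0 90 at offsets 11–14.
Offset 14 falls in char 5's range; it's byte 4 of F0 B6 B0 90 = 0x90.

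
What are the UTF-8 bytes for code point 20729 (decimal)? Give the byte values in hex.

E5 83 B9

U+50F9 = 0x50F9 = 20729 decimal. In range U+0800–U+FFFF → 3-byte form: 1110xxxx 10xxxxxx 10xxxxxx.
Binary (16 bits): 0101000011111001.
Split 4+6+6: 0101 | 000011 | 111001.
Byte 1: 11100101 = 0xE5.
Byte 2: 10000011 = 0x83.
Byte 3: 10111001 = 0xB9.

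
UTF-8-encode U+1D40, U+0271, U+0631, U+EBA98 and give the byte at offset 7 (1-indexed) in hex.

1-indexed offset 7 is 0-indexed offset 6.
U+1D40 → 3-byte form E1 B5 80 at offsets 0–2.
U+0271 → 2-byte form C9 B1 at offsets 3–4.
U+0631 → 2-byte form D8 B1 at offsets 5–6.
Offset 6 falls in char 3's range; it's byte 2 of D8 B1 = 0xB1.

0xB1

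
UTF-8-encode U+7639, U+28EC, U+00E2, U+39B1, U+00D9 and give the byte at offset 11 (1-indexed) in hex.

0xB1

1-indexed offset 11 is 0-indexed offset 10.
U+7639 → 3-byte form E7 98 B9 at offsets 0–2.
U+28EC → 3-byte form E2 A3 AC at offsets 3–5.
U+00E2 → 2-byte form C3 A2 at offsets 6–7.
U+39B1 → 3-byte form E3 A6 B1 at offsets 8–10.
Offset 10 falls in char 4's range; it's byte 3 of E3 A6 B1 = 0xB1.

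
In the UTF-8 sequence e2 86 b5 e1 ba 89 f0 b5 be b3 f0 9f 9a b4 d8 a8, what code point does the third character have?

Offset 0: leading byte 0xE2 = 11100010 → 3-byte char #1 = E2 86 B5.
Offset 3: leading byte 0xE1 = 11100001 → 3-byte char #2 = E1 BA 89.
Offset 6: leading byte 0xF0 = 11110000 → 4-byte char #3 = F0 B5 BE B3.
Leading byte 0xF0 = 11110000 matches 11110xxx → 4-byte sequence.
Byte 1: 0xF0 = 11110000, payload 000 (3 bits).
Byte 2: 0xB5 = 10110101 (10xxxxxx ✓), payload 110101.
Byte 3: 0xBE = 10111110 (10xxxxxx ✓), payload 111110.
Byte 4: 0xB3 = 10110011 (10xxxxxx ✓), payload 110011.
Concatenate: 000110101111110110011 = 0x35FB3 (21 bits → U+35FB3).

U+35FB3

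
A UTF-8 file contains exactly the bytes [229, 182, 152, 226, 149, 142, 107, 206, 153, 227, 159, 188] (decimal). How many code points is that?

5

Byte at offset 0: 0xE5 = 11100101 → 3-byte char (#1). Advance 3.
Byte at offset 3: 0xE2 = 11100010 → 3-byte char (#2). Advance 3.
Byte at offset 6: 0x6B = 01101011 → 1-byte char (#3). Advance 1.
Byte at offset 7: 0xCE = 11001110 → 2-byte char (#4). Advance 2.
Byte at offset 9: 0xE3 = 11100011 → 3-byte char (#5). Advance 3.
Reached end at offset 12 after 5 code points.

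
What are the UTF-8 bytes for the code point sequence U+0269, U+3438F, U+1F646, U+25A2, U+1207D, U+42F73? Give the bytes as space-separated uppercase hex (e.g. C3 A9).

U+0269: 2-byte form → C9 A9.
U+3438F: 4-byte form → F0 B4 8E 8F.
U+1F646: 4-byte form → F0 9F 99 86.
U+25A2: 3-byte form → E2 96 A2.
U+1207D: 4-byte form → F0 92 81 BD.
U+42F73: 4-byte form → F1 82 BD B3.
Concatenated (21 bytes): C9 A9 F0 B4 8E 8F F0 9F 99 86 E2 96 A2 F0 92 81 BD F1 82 BD B3.

C9 A9 F0 B4 8E 8F F0 9F 99 86 E2 96 A2 F0 92 81 BD F1 82 BD B3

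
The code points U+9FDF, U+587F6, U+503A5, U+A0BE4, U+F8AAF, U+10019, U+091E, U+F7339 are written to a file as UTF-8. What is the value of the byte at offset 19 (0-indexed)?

U+9FDF → 3-byte form E9 BF 9F at offsets 0–2.
U+587F6 → 4-byte form F1 98 9F B6 at offsets 3–6.
U+503A5 → 4-byte form F1 90 8E A5 at offsets 7–10.
U+A0BE4 → 4-byte form F2 A0 AF A4 at offsets 11–14.
U+F8AAF → 4-byte form F3 B8 AA AF at offsets 15–18.
U+10019 → 4-byte form F0 90 80 99 at offsets 19–22.
Offset 19 falls in char 6's range; it's byte 1 of F0 90 80 99 = 0xF0.

0xF0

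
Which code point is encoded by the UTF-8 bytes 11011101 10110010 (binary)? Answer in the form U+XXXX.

U+0772

Leading byte 0xDD = 11011101 matches 110xxxxx → 2-byte sequence.
Byte 1: 0xDD = 11011101, payload 11101 (5 bits).
Byte 2: 0xB2 = 10110010 (10xxxxxx ✓), payload 110010.
Concatenate: 11101110010 = 0x772 (11 bits → U+0772).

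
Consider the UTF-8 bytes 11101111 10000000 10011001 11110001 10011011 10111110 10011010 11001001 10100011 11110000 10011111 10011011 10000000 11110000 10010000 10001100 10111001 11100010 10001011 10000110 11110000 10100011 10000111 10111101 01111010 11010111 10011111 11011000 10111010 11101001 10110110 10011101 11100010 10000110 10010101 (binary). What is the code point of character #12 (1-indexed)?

Offset 0: leading byte 0xEF = 11101111 → 3-byte char #1 = EF 80 99.
Offset 3: leading byte 0xF1 = 11110001 → 4-byte char #2 = F1 9B BE 9A.
Offset 7: leading byte 0xC9 = 11001001 → 2-byte char #3 = C9 A3.
Offset 9: leading byte 0xF0 = 11110000 → 4-byte char #4 = F0 9F 9B 80.
Offset 13: leading byte 0xF0 = 11110000 → 4-byte char #5 = F0 90 8C B9.
Offset 17: leading byte 0xE2 = 11100010 → 3-byte char #6 = E2 8B 86.
Offset 20: leading byte 0xF0 = 11110000 → 4-byte char #7 = F0 A3 87 BD.
Offset 24: leading byte 0x7A = 01111010 → 1-byte char #8 = 7A.
Offset 25: leading byte 0xD7 = 11010111 → 2-byte char #9 = D7 9F.
Offset 27: leading byte 0xD8 = 11011000 → 2-byte char #10 = D8 BA.
Offset 29: leading byte 0xE9 = 11101001 → 3-byte char #11 = E9 B6 9D.
Offset 32: leading byte 0xE2 = 11100010 → 3-byte char #12 = E2 86 95.
Leading byte 0xE2 = 11100010 matches 1110xxxx → 3-byte sequence.
Byte 1: 0xE2 = 11100010, payload 0010 (4 bits).
Byte 2: 0x86 = 10000110 (10xxxxxx ✓), payload 000110.
Byte 3: 0x95 = 10010101 (10xxxxxx ✓), payload 010101.
Concatenate: 0010000110010101 = 0x2195 (16 bits → U+2195).

U+2195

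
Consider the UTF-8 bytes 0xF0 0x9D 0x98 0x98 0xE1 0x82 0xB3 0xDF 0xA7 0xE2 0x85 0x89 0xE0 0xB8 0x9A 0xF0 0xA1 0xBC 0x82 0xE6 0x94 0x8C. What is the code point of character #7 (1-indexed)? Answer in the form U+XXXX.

Offset 0: leading byte 0xF0 = 11110000 → 4-byte char #1 = F0 9D 98 98.
Offset 4: leading byte 0xE1 = 11100001 → 3-byte char #2 = E1 82 B3.
Offset 7: leading byte 0xDF = 11011111 → 2-byte char #3 = DF A7.
Offset 9: leading byte 0xE2 = 11100010 → 3-byte char #4 = E2 85 89.
Offset 12: leading byte 0xE0 = 11100000 → 3-byte char #5 = E0 B8 9A.
Offset 15: leading byte 0xF0 = 11110000 → 4-byte char #6 = F0 A1 BC 82.
Offset 19: leading byte 0xE6 = 11100110 → 3-byte char #7 = E6 94 8C.
Leading byte 0xE6 = 11100110 matches 1110xxxx → 3-byte sequence.
Byte 1: 0xE6 = 11100110, payload 0110 (4 bits).
Byte 2: 0x94 = 10010100 (10xxxxxx ✓), payload 010100.
Byte 3: 0x8C = 10001100 (10xxxxxx ✓), payload 001100.
Concatenate: 0110010100001100 = 0x650C (16 bits → U+650C).

U+650C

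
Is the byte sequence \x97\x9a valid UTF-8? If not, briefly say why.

Byte 0x97 = 10010111 has the form 10xxxxxx — a continuation byte — but there is no preceding leading byte.

invalid (continuation byte with no leading byte)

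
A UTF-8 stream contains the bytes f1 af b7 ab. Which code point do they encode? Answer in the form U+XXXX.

U+6FDEB

Leading byte 0xF1 = 11110001 matches 11110xxx → 4-byte sequence.
Byte 1: 0xF1 = 11110001, payload 001 (3 bits).
Byte 2: 0xAF = 10101111 (10xxxxxx ✓), payload 101111.
Byte 3: 0xB7 = 10110111 (10xxxxxx ✓), payload 110111.
Byte 4: 0xAB = 10101011 (10xxxxxx ✓), payload 101011.
Concatenate: 001101111110111101011 = 0x6FDEB (21 bits → U+6FDEB).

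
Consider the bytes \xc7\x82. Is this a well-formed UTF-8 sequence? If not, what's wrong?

Leading byte 0xC7 = 11000111 → 2-byte form.
Continuation bytes 0x82=10000010 all match 10xxxxxx.
Decoded value 0x1C2 is ≥ 0x80 (shortest form) and not a surrogate.

valid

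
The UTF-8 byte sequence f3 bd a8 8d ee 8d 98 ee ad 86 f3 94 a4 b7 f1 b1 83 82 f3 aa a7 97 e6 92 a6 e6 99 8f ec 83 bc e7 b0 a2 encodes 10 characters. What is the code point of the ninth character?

U+C0FC

Offset 0: leading byte 0xF3 = 11110011 → 4-byte char #1 = F3 BD A8 8D.
Offset 4: leading byte 0xEE = 11101110 → 3-byte char #2 = EE 8D 98.
Offset 7: leading byte 0xEE = 11101110 → 3-byte char #3 = EE AD 86.
Offset 10: leading byte 0xF3 = 11110011 → 4-byte char #4 = F3 94 A4 B7.
Offset 14: leading byte 0xF1 = 11110001 → 4-byte char #5 = F1 B1 83 82.
Offset 18: leading byte 0xF3 = 11110011 → 4-byte char #6 = F3 AA A7 97.
Offset 22: leading byte 0xE6 = 11100110 → 3-byte char #7 = E6 92 A6.
Offset 25: leading byte 0xE6 = 11100110 → 3-byte char #8 = E6 99 8F.
Offset 28: leading byte 0xEC = 11101100 → 3-byte char #9 = EC 83 BC.
Leading byte 0xEC = 11101100 matches 1110xxxx → 3-byte sequence.
Byte 1: 0xEC = 11101100, payload 1100 (4 bits).
Byte 2: 0x83 = 10000011 (10xxxxxx ✓), payload 000011.
Byte 3: 0xBC = 10111100 (10xxxxxx ✓), payload 111100.
Concatenate: 1100000011111100 = 0xC0FC (16 bits → U+C0FC).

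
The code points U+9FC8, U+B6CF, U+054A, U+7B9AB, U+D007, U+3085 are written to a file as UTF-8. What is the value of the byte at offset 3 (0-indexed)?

U+9FC8 → 3-byte form E9 BF 88 at offsets 0–2.
U+B6CF → 3-byte form EB 9B 8F at offsets 3–5.
Offset 3 falls in char 2's range; it's byte 1 of EB 9B 8F = 0xEB.

0xEB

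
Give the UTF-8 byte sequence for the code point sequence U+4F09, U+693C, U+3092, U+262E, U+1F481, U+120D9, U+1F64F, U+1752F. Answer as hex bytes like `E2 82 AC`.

E4 BC 89 E6 A4 BC E3 82 92 E2 98 AE F0 9F 92 81 F0 92 83 99 F0 9F 99 8F F0 97 94 AF

U+4F09: 3-byte form → E4 BC 89.
U+693C: 3-byte form → E6 A4 BC.
U+3092: 3-byte form → E3 82 92.
U+262E: 3-byte form → E2 98 AE.
U+1F481: 4-byte form → F0 9F 92 81.
U+120D9: 4-byte form → F0 92 83 99.
U+1F64F: 4-byte form → F0 9F 99 8F.
U+1752F: 4-byte form → F0 97 94 AF.
Concatenated (28 bytes): E4 BC 89 E6 A4 BC E3 82 92 E2 98 AE F0 9F 92 81 F0 92 83 99 F0 9F 99 8F F0 97 94 AF.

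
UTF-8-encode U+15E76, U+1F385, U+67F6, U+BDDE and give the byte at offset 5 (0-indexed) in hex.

U+15E76 → 4-byte form F0 95 B9 B6 at offsets 0–3.
U+1F385 → 4-byte form F0 9F 8E 85 at offsets 4–7.
Offset 5 falls in char 2's range; it's byte 2 of F0 9F 8E 85 = 0x9F.

0x9F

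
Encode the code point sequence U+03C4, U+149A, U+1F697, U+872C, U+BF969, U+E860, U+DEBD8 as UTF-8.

CF 84 E1 92 9A F0 9F 9A 97 E8 9C AC F2 BF A5 A9 EE A1 A0 F3 9E AF 98

U+03C4: 2-byte form → CF 84.
U+149A: 3-byte form → E1 92 9A.
U+1F697: 4-byte form → F0 9F 9A 97.
U+872C: 3-byte form → E8 9C AC.
U+BF969: 4-byte form → F2 BF A5 A9.
U+E860: 3-byte form → EE A1 A0.
U+DEBD8: 4-byte form → F3 9E AF 98.
Concatenated (23 bytes): CF 84 E1 92 9A F0 9F 9A 97 E8 9C AC F2 BF A5 A9 EE A1 A0 F3 9E AF 98.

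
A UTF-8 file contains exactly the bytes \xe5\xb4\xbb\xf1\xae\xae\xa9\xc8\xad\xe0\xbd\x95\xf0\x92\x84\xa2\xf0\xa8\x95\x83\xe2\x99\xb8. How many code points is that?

Byte at offset 0: 0xE5 = 11100101 → 3-byte char (#1). Advance 3.
Byte at offset 3: 0xF1 = 11110001 → 4-byte char (#2). Advance 4.
Byte at offset 7: 0xC8 = 11001000 → 2-byte char (#3). Advance 2.
Byte at offset 9: 0xE0 = 11100000 → 3-byte char (#4). Advance 3.
Byte at offset 12: 0xF0 = 11110000 → 4-byte char (#5). Advance 4.
Byte at offset 16: 0xF0 = 11110000 → 4-byte char (#6). Advance 4.
Byte at offset 20: 0xE2 = 11100010 → 3-byte char (#7). Advance 3.
Reached end at offset 23 after 7 code points.

7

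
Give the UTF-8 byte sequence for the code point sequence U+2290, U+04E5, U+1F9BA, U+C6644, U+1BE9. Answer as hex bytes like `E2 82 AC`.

E2 8A 90 D3 A5 F0 9F A6 BA F3 86 99 84 E1 AF A9

U+2290: 3-byte form → E2 8A 90.
U+04E5: 2-byte form → D3 A5.
U+1F9BA: 4-byte form → F0 9F A6 BA.
U+C6644: 4-byte form → F3 86 99 84.
U+1BE9: 3-byte form → E1 AF A9.
Concatenated (16 bytes): E2 8A 90 D3 A5 F0 9F A6 BA F3 86 99 84 E1 AF A9.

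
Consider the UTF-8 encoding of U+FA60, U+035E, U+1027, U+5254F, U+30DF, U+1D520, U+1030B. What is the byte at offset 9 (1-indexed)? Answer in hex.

0xF1

1-indexed offset 9 is 0-indexed offset 8.
U+FA60 → 3-byte form EF A9 A0 at offsets 0–2.
U+035E → 2-byte form CD 9E at offsets 3–4.
U+1027 → 3-byte form E1 80 A7 at offsets 5–7.
U+5254F → 4-byte form F1 92 95 8F at offsets 8–11.
Offset 8 falls in char 4's range; it's byte 1 of F1 92 95 8F = 0xF1.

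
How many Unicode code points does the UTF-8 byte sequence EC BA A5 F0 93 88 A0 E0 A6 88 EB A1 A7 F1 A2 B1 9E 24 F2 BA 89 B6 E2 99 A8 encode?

Byte at offset 0: 0xEC = 11101100 → 3-byte char (#1). Advance 3.
Byte at offset 3: 0xF0 = 11110000 → 4-byte char (#2). Advance 4.
Byte at offset 7: 0xE0 = 11100000 → 3-byte char (#3). Advance 3.
Byte at offset 10: 0xEB = 11101011 → 3-byte char (#4). Advance 3.
Byte at offset 13: 0xF1 = 11110001 → 4-byte char (#5). Advance 4.
Byte at offset 17: 0x24 = 00100100 → 1-byte char (#6). Advance 1.
Byte at offset 18: 0xF2 = 11110010 → 4-byte char (#7). Advance 4.
Byte at offset 22: 0xE2 = 11100010 → 3-byte char (#8). Advance 3.
Reached end at offset 25 after 8 code points.

8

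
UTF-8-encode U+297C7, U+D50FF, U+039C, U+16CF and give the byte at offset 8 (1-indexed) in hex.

1-indexed offset 8 is 0-indexed offset 7.
U+297C7 → 4-byte form F0 A9 9F 87 at offsets 0–3.
U+D50FF → 4-byte form F3 95 83 BF at offsets 4–7.
Offset 7 falls in char 2's range; it's byte 4 of F3 95 83 BF = 0xBF.

0xBF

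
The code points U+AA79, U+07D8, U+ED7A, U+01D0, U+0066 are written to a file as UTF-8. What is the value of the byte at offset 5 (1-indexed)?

0x98

1-indexed offset 5 is 0-indexed offset 4.
U+AA79 → 3-byte form EA A9 B9 at offsets 0–2.
U+07D8 → 2-byte form DF 98 at offsets 3–4.
Offset 4 falls in char 2's range; it's byte 2 of DF 98 = 0x98.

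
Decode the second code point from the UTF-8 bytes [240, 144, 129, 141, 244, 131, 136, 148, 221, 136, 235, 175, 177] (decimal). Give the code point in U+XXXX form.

U+103214

Offset 0: leading byte 0xF0 = 11110000 → 4-byte char #1 = F0 90 81 8D.
Offset 4: leading byte 0xF4 = 11110100 → 4-byte char #2 = F4 83 88 94.
Leading byte 0xF4 = 11110100 matches 11110xxx → 4-byte sequence.
Byte 1: 0xF4 = 11110100, payload 100 (3 bits).
Byte 2: 0x83 = 10000011 (10xxxxxx ✓), payload 000011.
Byte 3: 0x88 = 10001000 (10xxxxxx ✓), payload 001000.
Byte 4: 0x94 = 10010100 (10xxxxxx ✓), payload 010100.
Concatenate: 100000011001000010100 = 0x103214 (21 bits → U+103214).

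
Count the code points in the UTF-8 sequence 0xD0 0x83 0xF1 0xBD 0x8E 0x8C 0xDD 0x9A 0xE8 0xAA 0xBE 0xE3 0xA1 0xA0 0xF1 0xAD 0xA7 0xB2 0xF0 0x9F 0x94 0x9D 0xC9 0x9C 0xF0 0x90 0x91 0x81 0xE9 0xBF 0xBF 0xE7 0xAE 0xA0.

Byte at offset 0: 0xD0 = 11010000 → 2-byte char (#1). Advance 2.
Byte at offset 2: 0xF1 = 11110001 → 4-byte char (#2). Advance 4.
Byte at offset 6: 0xDD = 11011101 → 2-byte char (#3). Advance 2.
Byte at offset 8: 0xE8 = 11101000 → 3-byte char (#4). Advance 3.
Byte at offset 11: 0xE3 = 11100011 → 3-byte char (#5). Advance 3.
Byte at offset 14: 0xF1 = 11110001 → 4-byte char (#6). Advance 4.
Byte at offset 18: 0xF0 = 11110000 → 4-byte char (#7). Advance 4.
Byte at offset 22: 0xC9 = 11001001 → 2-byte char (#8). Advance 2.
Byte at offset 24: 0xF0 = 11110000 → 4-byte char (#9). Advance 4.
Byte at offset 28: 0xE9 = 11101001 → 3-byte char (#10). Advance 3.
Byte at offset 31: 0xE7 = 11100111 → 3-byte char (#11). Advance 3.
Reached end at offset 34 after 11 code points.

11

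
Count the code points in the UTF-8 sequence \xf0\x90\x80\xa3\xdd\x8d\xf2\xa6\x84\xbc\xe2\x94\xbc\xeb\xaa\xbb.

Byte at offset 0: 0xF0 = 11110000 → 4-byte char (#1). Advance 4.
Byte at offset 4: 0xDD = 11011101 → 2-byte char (#2). Advance 2.
Byte at offset 6: 0xF2 = 11110010 → 4-byte char (#3). Advance 4.
Byte at offset 10: 0xE2 = 11100010 → 3-byte char (#4). Advance 3.
Byte at offset 13: 0xEB = 11101011 → 3-byte char (#5). Advance 3.
Reached end at offset 16 after 5 code points.

5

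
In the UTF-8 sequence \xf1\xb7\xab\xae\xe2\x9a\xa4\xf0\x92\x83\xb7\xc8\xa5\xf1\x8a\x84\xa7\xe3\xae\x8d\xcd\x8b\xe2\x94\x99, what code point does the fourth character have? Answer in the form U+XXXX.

Offset 0: leading byte 0xF1 = 11110001 → 4-byte char #1 = F1 B7 AB AE.
Offset 4: leading byte 0xE2 = 11100010 → 3-byte char #2 = E2 9A A4.
Offset 7: leading byte 0xF0 = 11110000 → 4-byte char #3 = F0 92 83 B7.
Offset 11: leading byte 0xC8 = 11001000 → 2-byte char #4 = C8 A5.
Leading byte 0xC8 = 11001000 matches 110xxxxx → 2-byte sequence.
Byte 1: 0xC8 = 11001000, payload 01000 (5 bits).
Byte 2: 0xA5 = 10100101 (10xxxxxx ✓), payload 100101.
Concatenate: 01000100101 = 0x225 (11 bits → U+0225).

U+0225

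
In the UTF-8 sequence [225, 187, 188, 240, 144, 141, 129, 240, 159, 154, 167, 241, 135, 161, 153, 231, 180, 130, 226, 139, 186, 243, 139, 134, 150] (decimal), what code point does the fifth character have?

U+7D02

Offset 0: leading byte 0xE1 = 11100001 → 3-byte char #1 = E1 BB BC.
Offset 3: leading byte 0xF0 = 11110000 → 4-byte char #2 = F0 90 8D 81.
Offset 7: leading byte 0xF0 = 11110000 → 4-byte char #3 = F0 9F 9A A7.
Offset 11: leading byte 0xF1 = 11110001 → 4-byte char #4 = F1 87 A1 99.
Offset 15: leading byte 0xE7 = 11100111 → 3-byte char #5 = E7 B4 82.
Leading byte 0xE7 = 11100111 matches 1110xxxx → 3-byte sequence.
Byte 1: 0xE7 = 11100111, payload 0111 (4 bits).
Byte 2: 0xB4 = 10110100 (10xxxxxx ✓), payload 110100.
Byte 3: 0x82 = 10000010 (10xxxxxx ✓), payload 000010.
Concatenate: 0111110100000010 = 0x7D02 (16 bits → U+7D02).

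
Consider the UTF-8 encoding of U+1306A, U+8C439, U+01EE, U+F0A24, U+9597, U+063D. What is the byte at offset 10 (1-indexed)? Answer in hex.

0xAE

1-indexed offset 10 is 0-indexed offset 9.
U+1306A → 4-byte form F0 93 81 AA at offsets 0–3.
U+8C439 → 4-byte form F2 8C 90 B9 at offsets 4–7.
U+01EE → 2-byte form C7 AE at offsets 8–9.
Offset 9 falls in char 3's range; it's byte 2 of C7 AE = 0xAE.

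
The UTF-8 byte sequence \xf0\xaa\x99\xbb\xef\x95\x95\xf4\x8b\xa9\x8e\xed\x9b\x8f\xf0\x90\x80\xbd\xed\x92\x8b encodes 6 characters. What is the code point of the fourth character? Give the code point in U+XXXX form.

U+D6CF

Offset 0: leading byte 0xF0 = 11110000 → 4-byte char #1 = F0 AA 99 BB.
Offset 4: leading byte 0xEF = 11101111 → 3-byte char #2 = EF 95 95.
Offset 7: leading byte 0xF4 = 11110100 → 4-byte char #3 = F4 8B A9 8E.
Offset 11: leading byte 0xED = 11101101 → 3-byte char #4 = ED 9B 8F.
Leading byte 0xED = 11101101 matches 1110xxxx → 3-byte sequence.
Byte 1: 0xED = 11101101, payload 1101 (4 bits).
Byte 2: 0x9B = 10011011 (10xxxxxx ✓), payload 011011.
Byte 3: 0x8F = 10001111 (10xxxxxx ✓), payload 001111.
Concatenate: 1101011011001111 = 0xD6CF (16 bits → U+D6CF).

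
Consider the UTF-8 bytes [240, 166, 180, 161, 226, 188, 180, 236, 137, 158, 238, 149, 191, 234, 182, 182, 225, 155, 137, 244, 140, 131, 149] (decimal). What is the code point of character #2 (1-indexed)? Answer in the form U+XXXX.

U+2F34

Offset 0: leading byte 0xF0 = 11110000 → 4-byte char #1 = F0 A6 B4 A1.
Offset 4: leading byte 0xE2 = 11100010 → 3-byte char #2 = E2 BC B4.
Leading byte 0xE2 = 11100010 matches 1110xxxx → 3-byte sequence.
Byte 1: 0xE2 = 11100010, payload 0010 (4 bits).
Byte 2: 0xBC = 10111100 (10xxxxxx ✓), payload 111100.
Byte 3: 0xB4 = 10110100 (10xxxxxx ✓), payload 110100.
Concatenate: 0010111100110100 = 0x2F34 (16 bits → U+2F34).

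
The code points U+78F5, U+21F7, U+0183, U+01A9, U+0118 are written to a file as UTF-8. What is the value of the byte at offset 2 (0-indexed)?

0xB5

U+78F5 → 3-byte form E7 A3 B5 at offsets 0–2.
Offset 2 falls in char 1's range; it's byte 3 of E7 A3 B5 = 0xB5.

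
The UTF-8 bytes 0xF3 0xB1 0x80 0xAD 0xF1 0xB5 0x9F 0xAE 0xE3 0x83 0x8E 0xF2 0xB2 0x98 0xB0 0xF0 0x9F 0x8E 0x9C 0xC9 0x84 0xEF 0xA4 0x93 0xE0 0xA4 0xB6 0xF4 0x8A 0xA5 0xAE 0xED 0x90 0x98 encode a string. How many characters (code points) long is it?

10

Byte at offset 0: 0xF3 = 11110011 → 4-byte char (#1). Advance 4.
Byte at offset 4: 0xF1 = 11110001 → 4-byte char (#2). Advance 4.
Byte at offset 8: 0xE3 = 11100011 → 3-byte char (#3). Advance 3.
Byte at offset 11: 0xF2 = 11110010 → 4-byte char (#4). Advance 4.
Byte at offset 15: 0xF0 = 11110000 → 4-byte char (#5). Advance 4.
Byte at offset 19: 0xC9 = 11001001 → 2-byte char (#6). Advance 2.
Byte at offset 21: 0xEF = 11101111 → 3-byte char (#7). Advance 3.
Byte at offset 24: 0xE0 = 11100000 → 3-byte char (#8). Advance 3.
Byte at offset 27: 0xF4 = 11110100 → 4-byte char (#9). Advance 4.
Byte at offset 31: 0xED = 11101101 → 3-byte char (#10). Advance 3.
Reached end at offset 34 after 10 code points.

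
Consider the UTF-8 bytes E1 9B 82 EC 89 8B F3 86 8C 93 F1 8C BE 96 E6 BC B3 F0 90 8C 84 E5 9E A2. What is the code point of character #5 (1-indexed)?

U+6F33

Offset 0: leading byte 0xE1 = 11100001 → 3-byte char #1 = E1 9B 82.
Offset 3: leading byte 0xEC = 11101100 → 3-byte char #2 = EC 89 8B.
Offset 6: leading byte 0xF3 = 11110011 → 4-byte char #3 = F3 86 8C 93.
Offset 10: leading byte 0xF1 = 11110001 → 4-byte char #4 = F1 8C BE 96.
Offset 14: leading byte 0xE6 = 11100110 → 3-byte char #5 = E6 BC B3.
Leading byte 0xE6 = 11100110 matches 1110xxxx → 3-byte sequence.
Byte 1: 0xE6 = 11100110, payload 0110 (4 bits).
Byte 2: 0xBC = 10111100 (10xxxxxx ✓), payload 111100.
Byte 3: 0xB3 = 10110011 (10xxxxxx ✓), payload 110011.
Concatenate: 0110111100110011 = 0x6F33 (16 bits → U+6F33).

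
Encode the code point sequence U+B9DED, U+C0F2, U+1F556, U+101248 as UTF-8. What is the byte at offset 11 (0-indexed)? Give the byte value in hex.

U+B9DED → 4-byte form F2 B9 B7 AD at offsets 0–3.
U+C0F2 → 3-byte form EC 83 B2 at offsets 4–6.
U+1F556 → 4-byte form F0 9F 95 96 at offsets 7–10.
U+101248 → 4-byte form F4 81 89 88 at offsets 11–14.
Offset 11 falls in char 4's range; it's byte 1 of F4 81 89 88 = 0xF4.

0xF4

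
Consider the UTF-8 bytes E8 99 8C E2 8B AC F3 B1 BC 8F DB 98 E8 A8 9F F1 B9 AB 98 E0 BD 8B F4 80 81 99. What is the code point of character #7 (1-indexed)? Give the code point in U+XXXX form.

U+0F4B

Offset 0: leading byte 0xE8 = 11101000 → 3-byte char #1 = E8 99 8C.
Offset 3: leading byte 0xE2 = 11100010 → 3-byte char #2 = E2 8B AC.
Offset 6: leading byte 0xF3 = 11110011 → 4-byte char #3 = F3 B1 BC 8F.
Offset 10: leading byte 0xDB = 11011011 → 2-byte char #4 = DB 98.
Offset 12: leading byte 0xE8 = 11101000 → 3-byte char #5 = E8 A8 9F.
Offset 15: leading byte 0xF1 = 11110001 → 4-byte char #6 = F1 B9 AB 98.
Offset 19: leading byte 0xE0 = 11100000 → 3-byte char #7 = E0 BD 8B.
Leading byte 0xE0 = 11100000 matches 1110xxxx → 3-byte sequence.
Byte 1: 0xE0 = 11100000, payload 0000 (4 bits).
Byte 2: 0xBD = 10111101 (10xxxxxx ✓), payload 111101.
Byte 3: 0x8B = 10001011 (10xxxxxx ✓), payload 001011.
Concatenate: 0000111101001011 = 0xF4B (16 bits → U+0F4B).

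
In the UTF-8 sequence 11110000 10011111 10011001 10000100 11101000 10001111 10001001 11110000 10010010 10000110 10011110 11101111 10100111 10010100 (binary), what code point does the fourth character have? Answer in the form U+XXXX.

Offset 0: leading byte 0xF0 = 11110000 → 4-byte char #1 = F0 9F 99 84.
Offset 4: leading byte 0xE8 = 11101000 → 3-byte char #2 = E8 8F 89.
Offset 7: leading byte 0xF0 = 11110000 → 4-byte char #3 = F0 92 86 9E.
Offset 11: leading byte 0xEF = 11101111 → 3-byte char #4 = EF A7 94.
Leading byte 0xEF = 11101111 matches 1110xxxx → 3-byte sequence.
Byte 1: 0xEF = 11101111, payload 1111 (4 bits).
Byte 2: 0xA7 = 10100111 (10xxxxxx ✓), payload 100111.
Byte 3: 0x94 = 10010100 (10xxxxxx ✓), payload 010100.
Concatenate: 1111100111010100 = 0xF9D4 (16 bits → U+F9D4).

U+F9D4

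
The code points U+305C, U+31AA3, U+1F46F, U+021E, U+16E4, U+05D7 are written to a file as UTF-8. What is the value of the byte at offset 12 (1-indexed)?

0xC8

1-indexed offset 12 is 0-indexed offset 11.
U+305C → 3-byte form E3 81 9C at offsets 0–2.
U+31AA3 → 4-byte form F0 B1 AA A3 at offsets 3–6.
U+1F46F → 4-byte form F0 9F 91 AF at offsets 7–10.
U+021E → 2-byte form C8 9E at offsets 11–12.
Offset 11 falls in char 4's range; it's byte 1 of C8 9E = 0xC8.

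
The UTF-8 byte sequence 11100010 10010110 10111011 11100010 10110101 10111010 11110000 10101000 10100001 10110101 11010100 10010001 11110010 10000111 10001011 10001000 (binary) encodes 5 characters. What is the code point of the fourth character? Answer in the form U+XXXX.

U+0511

Offset 0: leading byte 0xE2 = 11100010 → 3-byte char #1 = E2 96 BB.
Offset 3: leading byte 0xE2 = 11100010 → 3-byte char #2 = E2 B5 BA.
Offset 6: leading byte 0xF0 = 11110000 → 4-byte char #3 = F0 A8 A1 B5.
Offset 10: leading byte 0xD4 = 11010100 → 2-byte char #4 = D4 91.
Leading byte 0xD4 = 11010100 matches 110xxxxx → 2-byte sequence.
Byte 1: 0xD4 = 11010100, payload 10100 (5 bits).
Byte 2: 0x91 = 10010001 (10xxxxxx ✓), payload 010001.
Concatenate: 10100010001 = 0x511 (11 bits → U+0511).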